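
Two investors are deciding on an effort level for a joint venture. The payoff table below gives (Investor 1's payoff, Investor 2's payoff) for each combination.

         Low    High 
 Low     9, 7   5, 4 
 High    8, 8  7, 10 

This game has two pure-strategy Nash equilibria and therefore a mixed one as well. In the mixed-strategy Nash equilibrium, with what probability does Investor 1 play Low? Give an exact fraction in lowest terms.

Investor 1's mix p on Low must make Investor 2 indifferent between Low and High.
Investor 2's payoff from Low: 7p + 8(1−p). From High: 4p + 10(1−p).
Set equal: 3p = 2(1−p) → p = 2/5.

2/5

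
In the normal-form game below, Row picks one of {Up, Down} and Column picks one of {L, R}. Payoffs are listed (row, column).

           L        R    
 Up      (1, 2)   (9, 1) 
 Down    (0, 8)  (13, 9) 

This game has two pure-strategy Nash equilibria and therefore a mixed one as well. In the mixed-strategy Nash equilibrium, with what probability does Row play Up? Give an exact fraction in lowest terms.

1/2

Row's mix p on Up must make Column indifferent between L and R.
Column's payoff from L: 2p + 8(1−p). From R: 1p + 9(1−p).
Set equal: 1p = 1(1−p) → p = 1/2.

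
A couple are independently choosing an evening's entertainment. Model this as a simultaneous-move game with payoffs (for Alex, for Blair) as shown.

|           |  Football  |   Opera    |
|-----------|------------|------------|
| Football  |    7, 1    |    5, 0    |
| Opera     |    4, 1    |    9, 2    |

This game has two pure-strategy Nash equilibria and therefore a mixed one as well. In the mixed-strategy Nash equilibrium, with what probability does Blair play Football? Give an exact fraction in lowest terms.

4/7

Blair's mix q on Football must make Alex indifferent between Football and Opera.
Alex's payoff from Football: 7q + 5(1−q). From Opera: 4q + 9(1−q).
Set equal: 3q = 4(1−q) → q = 4/7.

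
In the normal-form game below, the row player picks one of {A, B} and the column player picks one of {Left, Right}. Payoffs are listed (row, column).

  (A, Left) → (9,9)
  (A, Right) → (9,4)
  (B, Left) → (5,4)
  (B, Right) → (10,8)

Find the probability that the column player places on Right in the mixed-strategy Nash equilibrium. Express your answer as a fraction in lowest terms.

The column player's mix q on Left must make the row player indifferent between A and B.
The row player's payoff from A: 9q + 9(1−q). From B: 5q + 10(1−q).
Set equal: 4q = 1(1−q) → q = 1/5.
Probability on Right is 1 − 1/5 = 4/5.

4/5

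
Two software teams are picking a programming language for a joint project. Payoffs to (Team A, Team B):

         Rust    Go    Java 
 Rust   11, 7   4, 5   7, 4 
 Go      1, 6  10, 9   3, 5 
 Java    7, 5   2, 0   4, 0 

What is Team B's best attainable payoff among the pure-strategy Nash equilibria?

Both Rust is a pure NE (Team A: 11 ≥ 7; Team B: 7 ≥ 5). Team B gets 7.
Both Go is a pure NE (Team A: 10 ≥ 4; Team B: 9 ≥ 6). Team B gets 9.
Every other cell has a profitable deviation for at least one player. Highest of {7, 9} is 9.

9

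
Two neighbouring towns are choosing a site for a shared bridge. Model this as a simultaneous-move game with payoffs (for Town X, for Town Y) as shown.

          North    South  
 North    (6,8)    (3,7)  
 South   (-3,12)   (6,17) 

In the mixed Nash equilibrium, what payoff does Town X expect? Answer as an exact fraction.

Town Y mixes with probability q on North, chosen so Town X is indifferent: 6q + 3(1−q) = (-3)q + 6(1−q) gives q = 1/4.
Town X's expected payoff (from either row, since indifferent) is 6·1/4 + 3·3/4 = 15/4.

15/4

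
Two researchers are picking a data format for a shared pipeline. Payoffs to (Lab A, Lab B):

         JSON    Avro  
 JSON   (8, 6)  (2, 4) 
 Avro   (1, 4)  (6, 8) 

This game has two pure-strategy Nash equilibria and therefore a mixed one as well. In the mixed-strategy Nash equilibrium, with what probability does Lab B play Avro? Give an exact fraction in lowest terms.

Lab B's mix q on JSON must make Lab A indifferent between JSON and Avro.
Lab A's payoff from JSON: 8q + 2(1−q). From Avro: 1q + 6(1−q).
Set equal: 7q = 4(1−q) → q = 4/11.
Probability on Avro is 1 − 4/11 = 7/11.

7/11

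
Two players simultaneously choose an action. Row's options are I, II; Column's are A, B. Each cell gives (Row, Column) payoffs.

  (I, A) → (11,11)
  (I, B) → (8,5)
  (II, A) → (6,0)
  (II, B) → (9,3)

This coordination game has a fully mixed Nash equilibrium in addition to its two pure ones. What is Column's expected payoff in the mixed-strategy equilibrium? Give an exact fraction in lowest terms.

Row mixes with probability p on I, chosen so Column is indifferent: 11p + 0(1−p) = 5p + 3(1−p) gives p = 1/3.
Column's expected payoff is 11·1/3 + 0·2/3 = 11/3.

11/3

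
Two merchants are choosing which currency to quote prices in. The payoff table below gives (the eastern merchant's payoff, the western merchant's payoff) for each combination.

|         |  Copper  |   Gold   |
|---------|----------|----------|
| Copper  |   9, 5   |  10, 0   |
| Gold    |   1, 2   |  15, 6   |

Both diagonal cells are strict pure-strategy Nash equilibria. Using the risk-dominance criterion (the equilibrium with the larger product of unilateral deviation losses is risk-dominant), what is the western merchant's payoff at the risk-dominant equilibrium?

5

At both Copper: the eastern merchant loses 9 − 1 = 8 by deviating; the western merchant loses 5 − 0 = 5. Product = 8·5 = 40.
At both Gold: the eastern merchant loses 15 − 10 = 5 by deviating; the western merchant loses 6 − 2 = 4. Product = 5·4 = 20.
40 > 20, so both Copper is risk-dominant. The western merchant's payoff there is 5.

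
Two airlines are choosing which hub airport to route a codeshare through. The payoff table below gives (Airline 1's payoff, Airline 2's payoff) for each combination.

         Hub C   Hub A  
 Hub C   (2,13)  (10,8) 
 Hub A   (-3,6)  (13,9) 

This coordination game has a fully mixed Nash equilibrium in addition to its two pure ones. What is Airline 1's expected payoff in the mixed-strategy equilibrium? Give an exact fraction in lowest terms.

Airline 2 mixes with probability q on Hub C, chosen so Airline 1 is indifferent: 2q + 10(1−q) = (-3)q + 13(1−q) gives q = 3/8.
Airline 1's expected payoff (from either row, since indifferent) is 2·3/8 + 10·5/8 = 7.

7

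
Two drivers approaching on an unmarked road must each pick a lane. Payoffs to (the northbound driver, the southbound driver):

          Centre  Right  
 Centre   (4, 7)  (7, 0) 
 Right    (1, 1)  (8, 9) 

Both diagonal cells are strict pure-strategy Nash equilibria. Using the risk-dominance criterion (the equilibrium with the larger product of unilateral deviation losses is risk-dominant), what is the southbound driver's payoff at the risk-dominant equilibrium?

At both Centre: the northbound driver loses 4 − 1 = 3 by deviating; the southbound driver loses 7 − 0 = 7. Product = 3·7 = 21.
At both Right: the northbound driver loses 8 − 7 = 1 by deviating; the southbound driver loses 9 − 1 = 8. Product = 1·8 = 8.
21 > 8, so both Centre is risk-dominant. The southbound driver's payoff there is 7.

7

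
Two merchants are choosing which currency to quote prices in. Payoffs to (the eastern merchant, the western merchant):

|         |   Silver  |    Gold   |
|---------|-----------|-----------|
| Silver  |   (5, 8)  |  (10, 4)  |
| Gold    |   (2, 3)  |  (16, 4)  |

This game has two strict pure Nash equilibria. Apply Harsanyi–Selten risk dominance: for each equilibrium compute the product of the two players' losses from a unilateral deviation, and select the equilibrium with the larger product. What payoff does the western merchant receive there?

8

At both Silver: the eastern merchant loses 5 − 2 = 3 by deviating; the western merchant loses 8 − 4 = 4. Product = 3·4 = 12.
At both Gold: the eastern merchant loses 16 − 10 = 6 by deviating; the western merchant loses 4 − 3 = 1. Product = 6·1 = 6.
12 > 6, so both Silver is risk-dominant. The western merchant's payoff there is 8.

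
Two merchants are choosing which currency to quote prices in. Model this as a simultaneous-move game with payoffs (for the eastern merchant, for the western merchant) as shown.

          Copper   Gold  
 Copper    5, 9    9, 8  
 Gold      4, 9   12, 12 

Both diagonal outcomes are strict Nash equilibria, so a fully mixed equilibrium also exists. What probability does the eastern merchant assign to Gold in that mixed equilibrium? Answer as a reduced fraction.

The eastern merchant's mix p on Copper must make the western merchant indifferent between Copper and Gold.
The western merchant's payoff from Copper: 9p + 9(1−p). From Gold: 8p + 12(1−p).
Set equal: 1p = 3(1−p) → p = 3/4.
Probability on Gold is 1 − 3/4 = 1/4.

1/4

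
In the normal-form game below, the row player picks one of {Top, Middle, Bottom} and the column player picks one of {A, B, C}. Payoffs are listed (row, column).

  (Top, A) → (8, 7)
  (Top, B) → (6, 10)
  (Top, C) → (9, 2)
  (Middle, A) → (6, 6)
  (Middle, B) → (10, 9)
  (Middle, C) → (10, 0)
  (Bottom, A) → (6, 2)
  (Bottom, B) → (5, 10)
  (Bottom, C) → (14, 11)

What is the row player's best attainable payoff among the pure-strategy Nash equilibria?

(Middle, B) is a pure NE (the row player: 10 ≥ 6; the column player: 9 ≥ 6). The row player gets 10.
(Bottom, C) is a pure NE (the row player: 14 ≥ 10; the column player: 11 ≥ 10). The row player gets 14.
Every other cell has a profitable deviation for at least one player. Highest of {10, 14} is 14.

14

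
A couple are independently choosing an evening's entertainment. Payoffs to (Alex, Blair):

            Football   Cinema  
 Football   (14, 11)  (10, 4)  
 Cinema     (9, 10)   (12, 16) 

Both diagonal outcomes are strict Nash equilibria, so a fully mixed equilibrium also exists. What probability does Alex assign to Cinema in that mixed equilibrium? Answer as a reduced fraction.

Alex's mix p on Football must make Blair indifferent between Football and Cinema.
Blair's payoff from Football: 11p + 10(1−p). From Cinema: 4p + 16(1−p).
Set equal: 7p = 6(1−p) → p = 6/13.
Probability on Cinema is 1 − 6/13 = 7/13.

7/13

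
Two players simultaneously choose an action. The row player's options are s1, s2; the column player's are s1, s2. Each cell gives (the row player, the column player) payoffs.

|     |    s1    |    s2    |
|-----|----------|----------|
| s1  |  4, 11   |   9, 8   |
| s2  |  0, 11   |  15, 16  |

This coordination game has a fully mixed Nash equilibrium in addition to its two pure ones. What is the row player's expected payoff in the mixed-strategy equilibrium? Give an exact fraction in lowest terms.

The column player mixes with probability q on s1, chosen so the row player is indifferent: 4q + 9(1−q) = 0q + 15(1−q) gives q = 3/5.
The row player's expected payoff (from either row, since indifferent) is 4·3/5 + 9·2/5 = 6.

6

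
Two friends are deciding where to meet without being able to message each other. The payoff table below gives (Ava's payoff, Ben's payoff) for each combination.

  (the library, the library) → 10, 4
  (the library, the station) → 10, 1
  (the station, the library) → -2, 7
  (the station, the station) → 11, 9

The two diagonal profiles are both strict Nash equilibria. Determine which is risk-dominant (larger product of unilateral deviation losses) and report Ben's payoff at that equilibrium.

4

At both the library: Ava loses 10 − (-2) = 12 by deviating; Ben loses 4 − 1 = 3. Product = 12·3 = 36.
At both the station: Ava loses 11 − 10 = 1 by deviating; Ben loses 9 − 7 = 2. Product = 1·2 = 2.
36 > 2, so both the library is risk-dominant. Ben's payoff there is 4.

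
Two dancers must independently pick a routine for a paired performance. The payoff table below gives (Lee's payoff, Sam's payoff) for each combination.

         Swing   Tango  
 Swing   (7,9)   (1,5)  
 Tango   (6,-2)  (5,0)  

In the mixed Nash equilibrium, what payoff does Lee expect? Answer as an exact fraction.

29/5

Sam mixes with probability q on Swing, chosen so Lee is indifferent: 7q + 1(1−q) = 6q + 5(1−q) gives q = 4/5.
Lee's expected payoff (from either row, since indifferent) is 7·4/5 + 1·1/5 = 29/5.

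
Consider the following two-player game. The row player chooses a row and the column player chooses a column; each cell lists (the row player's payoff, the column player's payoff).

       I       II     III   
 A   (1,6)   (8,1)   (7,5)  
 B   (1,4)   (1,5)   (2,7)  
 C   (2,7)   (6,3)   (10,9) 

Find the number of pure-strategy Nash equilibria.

(C, III): the row player gets 10 (best alternative 7); the column player gets 9 (best alternative 7). Neither deviates — NE.
(A, I) is not a NE: the row player would switch to C (2 > 1).
No other cell survives both best-response checks, so there is 1 pure NE.

1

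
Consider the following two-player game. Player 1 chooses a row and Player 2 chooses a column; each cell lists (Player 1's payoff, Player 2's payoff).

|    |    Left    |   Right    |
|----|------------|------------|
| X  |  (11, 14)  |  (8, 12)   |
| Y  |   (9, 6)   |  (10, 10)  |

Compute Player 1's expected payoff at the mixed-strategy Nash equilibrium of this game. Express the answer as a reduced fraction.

19/2

Player 2 mixes with probability q on Left, chosen so Player 1 is indifferent: 11q + 8(1−q) = 9q + 10(1−q) gives q = 1/2.
Player 1's expected payoff (from either row, since indifferent) is 11·1/2 + 8·1/2 = 19/2.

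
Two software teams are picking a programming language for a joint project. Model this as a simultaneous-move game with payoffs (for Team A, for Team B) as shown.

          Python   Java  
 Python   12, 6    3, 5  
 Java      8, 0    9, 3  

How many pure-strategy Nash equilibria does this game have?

2

Both Python: Team A gets 12 (best alternative 8); Team B gets 6 (best alternative 5). Neither deviates — NE.
Both Java: Team A gets 9 (best alternative 3); Team B gets 3 (best alternative 0). Neither deviates — NE.
(Java, Python) is not a NE: Team A would switch to Python (12 > 8).
No other cell survives both best-response checks, so there are 2 pure NE.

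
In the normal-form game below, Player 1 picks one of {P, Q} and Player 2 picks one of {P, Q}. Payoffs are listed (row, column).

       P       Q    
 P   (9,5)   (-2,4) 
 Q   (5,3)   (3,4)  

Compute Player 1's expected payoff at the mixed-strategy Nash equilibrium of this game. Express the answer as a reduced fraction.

Player 2 mixes with probability q on P, chosen so Player 1 is indifferent: 9q + (-2)(1−q) = 5q + 3(1−q) gives q = 5/9.
Player 1's expected payoff (from either row, since indifferent) is 9·5/9 + (-2)·4/9 = 37/9.

37/9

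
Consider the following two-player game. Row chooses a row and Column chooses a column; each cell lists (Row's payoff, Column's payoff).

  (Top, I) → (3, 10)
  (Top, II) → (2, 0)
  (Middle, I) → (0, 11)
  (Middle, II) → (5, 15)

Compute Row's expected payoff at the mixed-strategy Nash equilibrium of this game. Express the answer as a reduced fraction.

Column mixes with probability q on I, chosen so Row is indifferent: 3q + 2(1−q) = 0q + 5(1−q) gives q = 1/2.
Row's expected payoff (from either row, since indifferent) is 3·1/2 + 2·1/2 = 5/2.

5/2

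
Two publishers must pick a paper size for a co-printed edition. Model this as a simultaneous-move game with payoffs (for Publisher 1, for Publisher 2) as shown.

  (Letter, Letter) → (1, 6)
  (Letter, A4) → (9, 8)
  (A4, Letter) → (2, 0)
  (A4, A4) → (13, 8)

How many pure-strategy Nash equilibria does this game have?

Both A4: Publisher 1 gets 13 (best alternative 9); Publisher 2 gets 8 (best alternative 0). Neither deviates — NE.
Both Letter is not a NE: Publisher 1 would switch to A4 (2 > 1).
No other cell survives both best-response checks, so there is 1 pure NE.

1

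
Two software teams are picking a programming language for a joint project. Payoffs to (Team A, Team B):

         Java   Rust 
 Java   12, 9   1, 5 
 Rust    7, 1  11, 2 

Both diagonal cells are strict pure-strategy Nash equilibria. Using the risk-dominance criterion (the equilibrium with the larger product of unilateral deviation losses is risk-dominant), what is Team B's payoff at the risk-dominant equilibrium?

At both Java: Team A loses 12 − 7 = 5 by deviating; Team B loses 9 − 5 = 4. Product = 5·4 = 20.
At both Rust: Team A loses 11 − 1 = 10 by deviating; Team B loses 2 − 1 = 1. Product = 10·1 = 10.
20 > 10, so both Java is risk-dominant. Team B's payoff there is 9.

9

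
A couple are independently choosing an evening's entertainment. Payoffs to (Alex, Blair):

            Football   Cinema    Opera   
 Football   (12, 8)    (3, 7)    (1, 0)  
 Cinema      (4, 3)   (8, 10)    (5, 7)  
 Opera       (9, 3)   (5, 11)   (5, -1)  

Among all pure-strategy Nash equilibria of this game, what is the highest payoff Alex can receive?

Both Football is a pure NE (Alex: 12 ≥ 9; Blair: 8 ≥ 7). Alex gets 12.
Both Cinema is a pure NE (Alex: 8 ≥ 5; Blair: 10 ≥ 7). Alex gets 8.
Every other cell has a profitable deviation for at least one player. Highest of {12, 8} is 12.

12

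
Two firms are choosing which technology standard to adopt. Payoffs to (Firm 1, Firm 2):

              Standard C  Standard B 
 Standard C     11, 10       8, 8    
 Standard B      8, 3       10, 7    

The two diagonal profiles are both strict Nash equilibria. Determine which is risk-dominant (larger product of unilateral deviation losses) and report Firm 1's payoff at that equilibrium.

At both Standard C: Firm 1 loses 11 − 8 = 3 by deviating; Firm 2 loses 10 − 8 = 2. Product = 3·2 = 6.
At both Standard B: Firm 1 loses 10 − 8 = 2 by deviating; Firm 2 loses 7 − 3 = 4. Product = 2·4 = 8.
8 > 6, so both Standard B is risk-dominant. Firm 1's payoff there is 10.

10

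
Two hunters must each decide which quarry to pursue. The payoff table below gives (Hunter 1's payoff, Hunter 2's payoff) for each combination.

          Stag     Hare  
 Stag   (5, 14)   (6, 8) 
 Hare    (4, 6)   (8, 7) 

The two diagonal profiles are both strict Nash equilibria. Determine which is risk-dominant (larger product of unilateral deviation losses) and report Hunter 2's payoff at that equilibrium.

At both Stag: Hunter 1 loses 5 − 4 = 1 by deviating; Hunter 2 loses 14 − 8 = 6. Product = 1·6 = 6.
At both Hare: Hunter 1 loses 8 − 6 = 2 by deviating; Hunter 2 loses 7 − 6 = 1. Product = 2·1 = 2.
6 > 2, so both Stag is risk-dominant. Hunter 2's payoff there is 14.

14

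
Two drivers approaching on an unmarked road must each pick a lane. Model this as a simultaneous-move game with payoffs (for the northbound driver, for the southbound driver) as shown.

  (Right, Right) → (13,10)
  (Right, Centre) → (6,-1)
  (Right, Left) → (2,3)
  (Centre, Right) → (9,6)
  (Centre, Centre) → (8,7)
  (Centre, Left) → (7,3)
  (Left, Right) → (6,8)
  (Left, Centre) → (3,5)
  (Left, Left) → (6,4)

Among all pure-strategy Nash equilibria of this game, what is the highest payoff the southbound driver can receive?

10

Both Right is a pure NE (the northbound driver: 13 ≥ 9; the southbound driver: 10 ≥ 3). The southbound driver gets 10.
Both Centre is a pure NE (the northbound driver: 8 ≥ 6; the southbound driver: 7 ≥ 6). The southbound driver gets 7.
Every other cell has a profitable deviation for at least one player. Highest of {10, 7} is 10.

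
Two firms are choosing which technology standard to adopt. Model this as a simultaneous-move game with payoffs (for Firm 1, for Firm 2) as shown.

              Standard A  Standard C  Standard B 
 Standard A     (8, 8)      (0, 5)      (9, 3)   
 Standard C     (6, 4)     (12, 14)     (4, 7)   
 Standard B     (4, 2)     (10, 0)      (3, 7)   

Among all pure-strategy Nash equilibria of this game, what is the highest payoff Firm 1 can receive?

Both Standard A is a pure NE (Firm 1: 8 ≥ 6; Firm 2: 8 ≥ 5). Firm 1 gets 8.
Both Standard C is a pure NE (Firm 1: 12 ≥ 10; Firm 2: 14 ≥ 7). Firm 1 gets 12.
Every other cell has a profitable deviation for at least one player. Highest of {8, 12} is 12.

12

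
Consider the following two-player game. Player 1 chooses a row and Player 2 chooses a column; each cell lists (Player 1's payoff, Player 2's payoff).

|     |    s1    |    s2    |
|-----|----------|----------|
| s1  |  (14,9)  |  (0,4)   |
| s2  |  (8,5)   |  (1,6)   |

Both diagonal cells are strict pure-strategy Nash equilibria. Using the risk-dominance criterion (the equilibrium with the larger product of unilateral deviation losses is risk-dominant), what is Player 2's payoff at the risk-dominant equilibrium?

9

At both s1: Player 1 loses 14 − 8 = 6 by deviating; Player 2 loses 9 − 4 = 5. Product = 6·5 = 30.
At both s2: Player 1 loses 1 − 0 = 1 by deviating; Player 2 loses 6 − 5 = 1. Product = 1·1 = 1.
30 > 1, so both s1 is risk-dominant. Player 2's payoff there is 9.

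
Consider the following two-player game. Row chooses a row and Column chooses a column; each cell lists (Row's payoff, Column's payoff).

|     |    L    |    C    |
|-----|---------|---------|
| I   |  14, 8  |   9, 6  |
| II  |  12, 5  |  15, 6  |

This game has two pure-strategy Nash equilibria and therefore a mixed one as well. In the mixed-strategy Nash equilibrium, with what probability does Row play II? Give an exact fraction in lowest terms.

2/3

Row's mix p on I must make Column indifferent between L and C.
Column's payoff from L: 8p + 5(1−p). From C: 6p + 6(1−p).
Set equal: 2p = 1(1−p) → p = 1/3.
Probability on II is 1 − 1/3 = 2/3.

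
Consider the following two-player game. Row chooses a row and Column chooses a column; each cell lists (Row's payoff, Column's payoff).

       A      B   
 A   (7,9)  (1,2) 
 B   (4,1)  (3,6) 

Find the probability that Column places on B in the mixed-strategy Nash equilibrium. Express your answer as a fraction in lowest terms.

3/5

Column's mix q on A must make Row indifferent between A and B.
Row's payoff from A: 7q + 1(1−q). From B: 4q + 3(1−q).
Set equal: 3q = 2(1−q) → q = 2/5.
Probability on B is 1 − 2/5 = 3/5.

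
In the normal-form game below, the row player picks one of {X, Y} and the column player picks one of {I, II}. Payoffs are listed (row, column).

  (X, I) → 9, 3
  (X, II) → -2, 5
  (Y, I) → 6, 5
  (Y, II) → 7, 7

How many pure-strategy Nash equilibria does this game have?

(Y, II): the row player gets 7 (best alternative -2); the column player gets 7 (best alternative 5). Neither deviates — NE.
(X, I) is not a NE: the column player would switch to II (5 > 3).
No other cell survives both best-response checks, so there is 1 pure NE.

1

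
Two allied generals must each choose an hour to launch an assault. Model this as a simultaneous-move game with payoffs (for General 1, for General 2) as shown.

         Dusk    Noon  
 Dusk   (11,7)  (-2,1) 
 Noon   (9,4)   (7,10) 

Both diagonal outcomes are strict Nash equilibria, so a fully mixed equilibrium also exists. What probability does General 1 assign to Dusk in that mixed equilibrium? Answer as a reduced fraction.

General 1's mix p on Dusk must make General 2 indifferent between Dusk and Noon.
General 2's payoff from Dusk: 7p + 4(1−p). From Noon: 1p + 10(1−p).
Set equal: 6p = 6(1−p) → p = 6/12 = 1/2.

1/2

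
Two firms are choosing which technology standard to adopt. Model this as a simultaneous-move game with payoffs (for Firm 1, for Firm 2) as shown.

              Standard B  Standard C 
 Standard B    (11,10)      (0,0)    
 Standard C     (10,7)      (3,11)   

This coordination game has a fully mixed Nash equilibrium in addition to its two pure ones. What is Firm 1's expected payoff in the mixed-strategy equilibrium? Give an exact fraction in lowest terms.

33/4

Firm 2 mixes with probability q on Standard B, chosen so Firm 1 is indifferent: 11q + 0(1−q) = 10q + 3(1−q) gives q = 3/4.
Firm 1's expected payoff (from either row, since indifferent) is 11·3/4 + 0·1/4 = 33/4.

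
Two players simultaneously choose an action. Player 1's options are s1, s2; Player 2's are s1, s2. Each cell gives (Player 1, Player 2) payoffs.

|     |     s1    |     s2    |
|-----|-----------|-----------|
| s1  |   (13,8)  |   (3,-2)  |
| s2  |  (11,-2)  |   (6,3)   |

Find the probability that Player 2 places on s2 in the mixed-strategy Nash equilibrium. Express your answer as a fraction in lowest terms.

Player 2's mix q on s1 must make Player 1 indifferent between s1 and s2.
Player 1's payoff from s1: 13q + 3(1−q). From s2: 11q + 6(1−q).
Set equal: 2q = 3(1−q) → q = 3/5.
Probability on s2 is 1 − 3/5 = 2/5.

2/5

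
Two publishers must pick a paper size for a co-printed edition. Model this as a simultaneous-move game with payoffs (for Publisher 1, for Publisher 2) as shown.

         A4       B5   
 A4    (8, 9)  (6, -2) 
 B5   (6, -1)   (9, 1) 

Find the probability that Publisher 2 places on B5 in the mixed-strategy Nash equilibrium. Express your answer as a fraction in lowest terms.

Publisher 2's mix q on A4 must make Publisher 1 indifferent between A4 and B5.
Publisher 1's payoff from A4: 8q + 6(1−q). From B5: 6q + 9(1−q).
Set equal: 2q = 3(1−q) → q = 3/5.
Probability on B5 is 1 − 3/5 = 2/5.

2/5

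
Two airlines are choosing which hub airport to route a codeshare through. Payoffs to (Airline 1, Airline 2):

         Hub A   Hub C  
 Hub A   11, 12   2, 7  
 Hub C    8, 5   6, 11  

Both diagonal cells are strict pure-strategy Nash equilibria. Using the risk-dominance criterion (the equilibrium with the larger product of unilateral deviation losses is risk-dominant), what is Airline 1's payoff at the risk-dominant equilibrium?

6

At both Hub A: Airline 1 loses 11 − 8 = 3 by deviating; Airline 2 loses 12 − 7 = 5. Product = 3·5 = 15.
At both Hub C: Airline 1 loses 6 − 2 = 4 by deviating; Airline 2 loses 11 − 5 = 6. Product = 4·6 = 24.
24 > 15, so both Hub C is risk-dominant. Airline 1's payoff there is 6.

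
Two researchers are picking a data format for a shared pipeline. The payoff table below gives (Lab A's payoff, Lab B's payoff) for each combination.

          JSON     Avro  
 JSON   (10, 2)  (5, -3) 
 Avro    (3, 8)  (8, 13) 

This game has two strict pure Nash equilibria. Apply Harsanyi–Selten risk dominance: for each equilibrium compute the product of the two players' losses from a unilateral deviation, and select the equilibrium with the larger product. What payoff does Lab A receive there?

10

At both JSON: Lab A loses 10 − 3 = 7 by deviating; Lab B loses 2 − (-3) = 5. Product = 7·5 = 35.
At both Avro: Lab A loses 8 − 5 = 3 by deviating; Lab B loses 13 − 8 = 5. Product = 3·5 = 15.
35 > 15, so both JSON is risk-dominant. Lab A's payoff there is 10.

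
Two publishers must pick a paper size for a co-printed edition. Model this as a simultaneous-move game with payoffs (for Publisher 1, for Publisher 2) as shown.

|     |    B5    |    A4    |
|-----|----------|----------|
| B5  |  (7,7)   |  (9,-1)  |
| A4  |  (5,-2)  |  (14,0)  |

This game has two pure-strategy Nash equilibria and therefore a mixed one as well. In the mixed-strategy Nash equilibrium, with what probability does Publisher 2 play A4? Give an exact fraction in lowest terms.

2/7

Publisher 2's mix q on B5 must make Publisher 1 indifferent between B5 and A4.
Publisher 1's payoff from B5: 7q + 9(1−q). From A4: 5q + 14(1−q).
Set equal: 2q = 5(1−q) → q = 5/7.
Probability on A4 is 1 − 5/7 = 2/7.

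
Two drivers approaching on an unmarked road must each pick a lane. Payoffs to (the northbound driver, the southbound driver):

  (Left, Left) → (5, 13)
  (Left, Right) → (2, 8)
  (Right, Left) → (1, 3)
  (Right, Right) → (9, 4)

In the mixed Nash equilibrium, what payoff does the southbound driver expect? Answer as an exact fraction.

The northbound driver mixes with probability p on Left, chosen so the southbound driver is indifferent: 13p + 3(1−p) = 8p + 4(1−p) gives p = 1/6.
The southbound driver's expected payoff is 13·1/6 + 3·5/6 = 14/3.

14/3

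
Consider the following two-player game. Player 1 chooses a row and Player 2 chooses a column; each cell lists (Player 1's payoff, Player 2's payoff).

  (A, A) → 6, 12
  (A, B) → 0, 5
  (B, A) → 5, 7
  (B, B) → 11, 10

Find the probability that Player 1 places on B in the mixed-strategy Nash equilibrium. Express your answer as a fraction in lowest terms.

Player 1's mix p on A must make Player 2 indifferent between A and B.
Player 2's payoff from A: 12p + 7(1−p). From B: 5p + 10(1−p).
Set equal: 7p = 3(1−p) → p = 3/10.
Probability on B is 1 − 3/10 = 7/10.

7/10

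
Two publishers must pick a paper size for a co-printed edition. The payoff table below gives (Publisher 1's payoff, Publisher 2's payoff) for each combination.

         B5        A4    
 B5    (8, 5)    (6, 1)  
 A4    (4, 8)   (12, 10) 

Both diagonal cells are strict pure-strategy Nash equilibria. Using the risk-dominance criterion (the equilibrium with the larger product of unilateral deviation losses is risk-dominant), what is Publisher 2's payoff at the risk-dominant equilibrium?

5

At both B5: Publisher 1 loses 8 − 4 = 4 by deviating; Publisher 2 loses 5 − 1 = 4. Product = 4·4 = 16.
At both A4: Publisher 1 loses 12 − 6 = 6 by deviating; Publisher 2 loses 10 − 8 = 2. Product = 6·2 = 12.
16 > 12, so both B5 is risk-dominant. Publisher 2's payoff there is 5.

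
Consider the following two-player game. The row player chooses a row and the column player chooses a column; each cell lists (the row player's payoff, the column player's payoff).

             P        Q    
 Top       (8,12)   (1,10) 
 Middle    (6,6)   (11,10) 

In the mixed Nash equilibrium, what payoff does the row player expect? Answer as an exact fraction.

41/6

The column player mixes with probability q on P, chosen so the row player is indifferent: 8q + 1(1−q) = 6q + 11(1−q) gives q = 5/6.
The row player's expected payoff (from either row, since indifferent) is 8·5/6 + 1·1/6 = 41/6.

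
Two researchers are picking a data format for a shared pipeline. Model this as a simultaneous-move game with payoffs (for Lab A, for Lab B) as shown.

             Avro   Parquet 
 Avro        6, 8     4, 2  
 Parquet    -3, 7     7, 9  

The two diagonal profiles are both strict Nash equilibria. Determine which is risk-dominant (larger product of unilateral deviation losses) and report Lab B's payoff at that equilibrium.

At both Avro: Lab A loses 6 − (-3) = 9 by deviating; Lab B loses 8 − 2 = 6. Product = 9·6 = 54.
At both Parquet: Lab A loses 7 − 4 = 3 by deviating; Lab B loses 9 − 7 = 2. Product = 3·2 = 6.
54 > 6, so both Avro is risk-dominant. Lab B's payoff there is 8.

8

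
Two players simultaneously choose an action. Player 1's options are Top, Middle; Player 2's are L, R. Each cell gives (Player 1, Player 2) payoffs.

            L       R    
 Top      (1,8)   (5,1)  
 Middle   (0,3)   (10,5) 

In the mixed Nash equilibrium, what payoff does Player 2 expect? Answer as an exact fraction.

37/9

Player 1 mixes with probability p on Top, chosen so Player 2 is indifferent: 8p + 3(1−p) = 1p + 5(1−p) gives p = 2/9.
Player 2's expected payoff is 8·2/9 + 3·7/9 = 37/9.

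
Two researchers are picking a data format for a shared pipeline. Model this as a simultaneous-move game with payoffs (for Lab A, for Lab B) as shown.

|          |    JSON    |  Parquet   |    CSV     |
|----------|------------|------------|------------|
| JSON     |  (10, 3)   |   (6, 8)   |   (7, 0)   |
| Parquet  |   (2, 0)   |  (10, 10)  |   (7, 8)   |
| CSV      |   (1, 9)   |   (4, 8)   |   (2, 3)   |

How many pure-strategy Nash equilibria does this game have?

1

Both Parquet: Lab A gets 10 (best alternative 6); Lab B gets 10 (best alternative 8). Neither deviates — NE.
Both JSON is not a NE: Lab B would switch to Parquet (8 > 3).
No other cell survives both best-response checks, so there is 1 pure NE.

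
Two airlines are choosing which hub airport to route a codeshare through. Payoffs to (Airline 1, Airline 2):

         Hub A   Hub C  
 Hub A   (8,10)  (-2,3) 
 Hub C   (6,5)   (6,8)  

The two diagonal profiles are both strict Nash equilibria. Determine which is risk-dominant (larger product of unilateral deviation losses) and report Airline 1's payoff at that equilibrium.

6

At both Hub A: Airline 1 loses 8 − 6 = 2 by deviating; Airline 2 loses 10 − 3 = 7. Product = 2·7 = 14.
At both Hub C: Airline 1 loses 6 − (-2) = 8 by deviating; Airline 2 loses 8 − 5 = 3. Product = 8·3 = 24.
24 > 14, so both Hub C is risk-dominant. Airline 1's payoff there is 6.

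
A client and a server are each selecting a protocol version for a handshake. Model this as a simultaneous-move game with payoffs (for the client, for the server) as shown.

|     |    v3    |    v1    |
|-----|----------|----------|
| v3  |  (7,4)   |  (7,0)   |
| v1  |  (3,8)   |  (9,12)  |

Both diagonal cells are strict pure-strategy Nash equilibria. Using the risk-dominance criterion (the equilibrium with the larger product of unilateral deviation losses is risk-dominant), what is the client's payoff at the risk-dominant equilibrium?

7

At both v3: the client loses 7 − 3 = 4 by deviating; the server loses 4 − 0 = 4. Product = 4·4 = 16.
At both v1: the client loses 9 − 7 = 2 by deviating; the server loses 12 − 8 = 4. Product = 2·4 = 8.
16 > 8, so both v3 is risk-dominant. The client's payoff there is 7.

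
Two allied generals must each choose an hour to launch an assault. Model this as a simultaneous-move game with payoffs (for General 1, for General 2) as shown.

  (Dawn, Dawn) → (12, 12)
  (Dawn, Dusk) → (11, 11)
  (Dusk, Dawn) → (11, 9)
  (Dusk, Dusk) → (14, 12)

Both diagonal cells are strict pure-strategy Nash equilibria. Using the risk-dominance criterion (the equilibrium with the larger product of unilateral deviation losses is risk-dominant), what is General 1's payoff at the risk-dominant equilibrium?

14

At both Dawn: General 1 loses 12 − 11 = 1 by deviating; General 2 loses 12 − 11 = 1. Product = 1·1 = 1.
At both Dusk: General 1 loses 14 − 11 = 3 by deviating; General 2 loses 12 − 9 = 3. Product = 3·3 = 9.
9 > 1, so both Dusk is risk-dominant. General 1's payoff there is 14.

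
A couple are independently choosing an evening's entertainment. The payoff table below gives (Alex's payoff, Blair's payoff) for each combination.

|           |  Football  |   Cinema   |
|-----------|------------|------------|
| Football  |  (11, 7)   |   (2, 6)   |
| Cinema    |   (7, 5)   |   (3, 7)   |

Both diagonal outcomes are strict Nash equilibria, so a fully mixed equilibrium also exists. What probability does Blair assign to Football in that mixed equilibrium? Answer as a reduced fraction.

Blair's mix q on Football must make Alex indifferent between Football and Cinema.
Alex's payoff from Football: 11q + 2(1−q). From Cinema: 7q + 3(1−q).
Set equal: 4q = 1(1−q) → q = 1/5.

1/5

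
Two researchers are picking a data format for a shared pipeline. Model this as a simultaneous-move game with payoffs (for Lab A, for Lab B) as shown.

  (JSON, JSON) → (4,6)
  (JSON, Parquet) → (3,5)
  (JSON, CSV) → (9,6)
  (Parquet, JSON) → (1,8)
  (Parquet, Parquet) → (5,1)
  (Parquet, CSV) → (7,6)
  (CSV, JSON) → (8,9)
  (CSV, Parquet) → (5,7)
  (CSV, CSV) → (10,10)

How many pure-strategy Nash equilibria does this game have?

Both CSV: Lab A gets 10 (best alternative 9); Lab B gets 10 (best alternative 9). Neither deviates — NE.
Both Parquet is not a NE: Lab B would switch to JSON (8 > 1).
No other cell survives both best-response checks, so there is 1 pure NE.

1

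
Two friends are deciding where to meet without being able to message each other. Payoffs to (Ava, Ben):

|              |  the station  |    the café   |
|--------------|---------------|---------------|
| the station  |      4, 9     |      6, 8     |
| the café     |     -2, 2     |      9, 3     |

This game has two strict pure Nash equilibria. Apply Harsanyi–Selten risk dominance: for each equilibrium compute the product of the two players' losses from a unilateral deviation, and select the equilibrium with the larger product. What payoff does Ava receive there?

At both the station: Ava loses 4 − (-2) = 6 by deviating; Ben loses 9 − 8 = 1. Product = 6·1 = 6.
At both the café: Ava loses 9 − 6 = 3 by deviating; Ben loses 3 − 2 = 1. Product = 3·1 = 3.
6 > 3, so both the station is risk-dominant. Ava's payoff there is 4.

4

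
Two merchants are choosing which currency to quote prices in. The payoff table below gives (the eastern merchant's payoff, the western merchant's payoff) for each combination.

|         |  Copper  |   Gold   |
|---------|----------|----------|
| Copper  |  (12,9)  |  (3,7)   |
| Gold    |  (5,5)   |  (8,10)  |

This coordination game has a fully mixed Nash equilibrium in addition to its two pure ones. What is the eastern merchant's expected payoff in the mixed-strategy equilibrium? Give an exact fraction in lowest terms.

The western merchant mixes with probability q on Copper, chosen so the eastern merchant is indifferent: 12q + 3(1−q) = 5q + 8(1−q) gives q = 5/12.
The eastern merchant's expected payoff (from either row, since indifferent) is 12·5/12 + 3·7/12 = 27/4.

27/4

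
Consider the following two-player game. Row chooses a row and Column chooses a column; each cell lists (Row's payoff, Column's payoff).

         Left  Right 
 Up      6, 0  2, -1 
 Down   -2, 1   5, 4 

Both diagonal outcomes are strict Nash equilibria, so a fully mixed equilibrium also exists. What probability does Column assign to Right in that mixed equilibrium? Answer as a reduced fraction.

8/11

Column's mix q on Left must make Row indifferent between Up and Down.
Row's payoff from Up: 6q + 2(1−q). From Down: (-2)q + 5(1−q).
Set equal: 8q = 3(1−q) → q = 3/11.
Probability on Right is 1 − 3/11 = 8/11.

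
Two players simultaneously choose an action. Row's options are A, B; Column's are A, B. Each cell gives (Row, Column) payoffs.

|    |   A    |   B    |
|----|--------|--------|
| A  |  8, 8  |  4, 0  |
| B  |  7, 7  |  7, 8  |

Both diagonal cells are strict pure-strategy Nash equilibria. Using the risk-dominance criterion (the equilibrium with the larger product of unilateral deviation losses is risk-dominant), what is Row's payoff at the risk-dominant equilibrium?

At both A: Row loses 8 − 7 = 1 by deviating; Column loses 8 − 0 = 8. Product = 1·8 = 8.
At both B: Row loses 7 − 4 = 3 by deviating; Column loses 8 − 7 = 1. Product = 3·1 = 3.
8 > 3, so both A is risk-dominant. Row's payoff there is 8.

8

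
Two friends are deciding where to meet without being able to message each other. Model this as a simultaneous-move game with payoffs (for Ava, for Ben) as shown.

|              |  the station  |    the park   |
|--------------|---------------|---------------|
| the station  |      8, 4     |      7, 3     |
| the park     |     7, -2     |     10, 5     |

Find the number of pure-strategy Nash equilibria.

2

Both the station: Ava gets 8 (best alternative 7); Ben gets 4 (best alternative 3). Neither deviates — NE.
Both the park: Ava gets 10 (best alternative 7); Ben gets 5 (best alternative -2). Neither deviates — NE.
(the park, the station) is not a NE: Ava would switch to the station (8 > 7).
No other cell survives both best-response checks, so there are 2 pure NE.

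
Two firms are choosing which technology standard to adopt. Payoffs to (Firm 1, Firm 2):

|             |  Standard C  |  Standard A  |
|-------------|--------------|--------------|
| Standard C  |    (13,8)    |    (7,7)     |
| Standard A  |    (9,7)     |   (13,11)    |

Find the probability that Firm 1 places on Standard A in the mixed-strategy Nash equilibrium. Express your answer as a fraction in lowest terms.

1/5

Firm 1's mix p on Standard C must make Firm 2 indifferent between Standard C and Standard A.
Firm 2's payoff from Standard C: 8p + 7(1−p). From Standard A: 7p + 11(1−p).
Set equal: 1p = 4(1−p) → p = 4/5.
Probability on Standard A is 1 − 4/5 = 1/5.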